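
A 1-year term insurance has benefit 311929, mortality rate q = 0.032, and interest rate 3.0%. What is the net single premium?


NSP = benefit * q * v
v = 1/(1+i) = 0.970874
NSP = 311929 * 0.032 * 0.970874
= 9690.9981


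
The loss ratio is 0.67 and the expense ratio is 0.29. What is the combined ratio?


Combined ratio = loss ratio + expense ratio
= 0.67 + 0.29
= 0.96


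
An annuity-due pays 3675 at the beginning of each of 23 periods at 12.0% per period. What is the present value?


PV_due = PMT * (1-(1+i)^(-n))/i * (1+i)
PV_immediate = 28365.2439
PV_due = 28365.2439 * 1.12
= 31769.0731


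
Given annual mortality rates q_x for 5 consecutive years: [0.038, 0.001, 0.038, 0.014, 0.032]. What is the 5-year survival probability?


p_k = 1 - q_k for each year
Survival = product of (1 - q_k)
= 0.962 * 0.999 * 0.962 * 0.986 * 0.968
= 0.8824


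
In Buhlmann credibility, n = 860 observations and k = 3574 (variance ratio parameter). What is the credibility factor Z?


Z = n / (n + k)
= 860 / (860 + 3574)
= 860 / 4434
= 0.194


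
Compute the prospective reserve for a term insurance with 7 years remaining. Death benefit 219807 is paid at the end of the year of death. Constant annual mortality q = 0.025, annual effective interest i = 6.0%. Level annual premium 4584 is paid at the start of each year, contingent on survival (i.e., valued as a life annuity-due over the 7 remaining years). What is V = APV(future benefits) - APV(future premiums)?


v = 1/(1+i) = 0.943396
APV(future benefits) per unit = sum_{k=0}^{6} k_p_x * q * v^(k+1) = 0.130281
APV(future benefits) = 219807 * 0.130281 = 28636.5693
Life annuity-due factor ä_{x:7} = sum_{k=0}^{6} k_p_x * v^k = 5.523894
APV(future premiums) = 4584 * 5.523894 = 25321.5294
V = 28636.5693 - 25321.5294
= 3315.0398


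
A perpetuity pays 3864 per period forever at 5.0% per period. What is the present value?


PV = PMT / i
= 3864 / 0.05
= 77280.0


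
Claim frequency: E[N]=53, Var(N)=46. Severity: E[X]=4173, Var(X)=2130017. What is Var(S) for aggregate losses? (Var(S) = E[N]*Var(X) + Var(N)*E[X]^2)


Var(S) = E[N]*Var(X) + Var(N)*E[X]^2
= 53*2130017 + 46*4173^2
= 112890901 + 801040734
= 9.1393e+08


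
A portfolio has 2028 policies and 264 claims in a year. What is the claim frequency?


frequency = claims / policies
= 264 / 2028
= 0.1302


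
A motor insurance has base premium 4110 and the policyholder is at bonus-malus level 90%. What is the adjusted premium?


adjusted = base * BM_level / 100
= 4110 * 90 / 100
= 4110 * 0.9
= 3699.0


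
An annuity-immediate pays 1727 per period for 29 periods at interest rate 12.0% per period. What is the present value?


PV = PMT * (1 - (1+i)^(-n)) / i
= 1727 * (1 - (1+0.12)^(-29)) / 0.12
= 1727 * (1 - 0.037383) / 0.12
= 1727 * 8.021806
= 13853.659


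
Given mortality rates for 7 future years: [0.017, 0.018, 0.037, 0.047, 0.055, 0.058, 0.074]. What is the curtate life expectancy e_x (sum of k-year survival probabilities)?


e_x = sum_{k=1}^{n} k_p_x
k_p_x values:
  1_p_x = 0.983
  2_p_x = 0.965306
  3_p_x = 0.92959
  4_p_x = 0.885899
  5_p_x = 0.837175
  6_p_x = 0.788618
  7_p_x = 0.730261
e_x = 6.1198


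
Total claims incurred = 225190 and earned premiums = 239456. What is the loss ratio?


Loss ratio = claims / premiums
= 225190 / 239456
= 0.9404


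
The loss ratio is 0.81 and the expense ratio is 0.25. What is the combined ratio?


Combined ratio = loss ratio + expense ratio
= 0.81 + 0.25
= 1.06


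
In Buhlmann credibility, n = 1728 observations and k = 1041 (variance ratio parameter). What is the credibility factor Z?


Z = n / (n + k)
= 1728 / (1728 + 1041)
= 1728 / 2769
= 0.6241


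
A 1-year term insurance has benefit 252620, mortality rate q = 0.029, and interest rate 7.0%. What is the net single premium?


NSP = benefit * q * v
v = 1/(1+i) = 0.934579
NSP = 252620 * 0.029 * 0.934579
= 6846.7103


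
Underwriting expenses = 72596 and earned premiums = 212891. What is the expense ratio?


Expense ratio = expenses / premiums
= 72596 / 212891
= 0.341


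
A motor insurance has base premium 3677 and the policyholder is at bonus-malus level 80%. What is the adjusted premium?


adjusted = base * BM_level / 100
= 3677 * 80 / 100
= 3677 * 0.8
= 2941.6


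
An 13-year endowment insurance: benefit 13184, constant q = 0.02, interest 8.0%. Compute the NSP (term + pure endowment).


Term component = 1891.1975
Pure endowment = 13_p_x * v^13 * benefit = 0.769022 * 0.367698 * 13184 = 3728.0125
NSP = 5619.21


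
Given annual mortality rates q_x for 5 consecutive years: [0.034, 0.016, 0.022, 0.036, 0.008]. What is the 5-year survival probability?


p_k = 1 - q_k for each year
Survival = product of (1 - q_k)
= 0.966 * 0.984 * 0.978 * 0.964 * 0.992
= 0.889


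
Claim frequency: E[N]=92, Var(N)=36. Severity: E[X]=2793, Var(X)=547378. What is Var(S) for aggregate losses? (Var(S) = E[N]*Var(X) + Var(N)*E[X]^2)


Var(S) = E[N]*Var(X) + Var(N)*E[X]^2
= 92*547378 + 36*2793^2
= 50358776 + 280830564
= 3.3119e+08


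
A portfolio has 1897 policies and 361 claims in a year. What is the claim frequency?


frequency = claims / policies
= 361 / 1897
= 0.1903


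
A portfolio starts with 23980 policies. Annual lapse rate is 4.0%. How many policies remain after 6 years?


remaining = initial * (1 - lapse)^years
= 23980 * (1 - 0.04)^6
= 23980 * 0.782758
= 18770.5318


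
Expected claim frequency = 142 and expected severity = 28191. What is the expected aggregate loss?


E[S] = E[N] * E[X]
= 142 * 28191
= 4.0031e+06


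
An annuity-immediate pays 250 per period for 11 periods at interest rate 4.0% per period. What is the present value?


PV = PMT * (1 - (1+i)^(-n)) / i
= 250 * (1 - (1+0.04)^(-11)) / 0.04
= 250 * (1 - 0.649581) / 0.04
= 250 * 8.760477
= 2190.1192


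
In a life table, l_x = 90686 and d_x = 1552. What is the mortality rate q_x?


q_x = d_x / l_x
= 1552 / 90686
= 0.0171


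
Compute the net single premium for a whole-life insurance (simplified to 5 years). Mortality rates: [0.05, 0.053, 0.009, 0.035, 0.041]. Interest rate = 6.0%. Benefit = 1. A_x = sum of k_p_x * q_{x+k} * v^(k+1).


v = 0.943396
Year 0: k_p_x=1.0, q=0.05, term=0.04717
Year 1: k_p_x=0.95, q=0.053, term=0.044811
Year 2: k_p_x=0.89965, q=0.009, term=0.006798
Year 3: k_p_x=0.891553, q=0.035, term=0.024717
Year 4: k_p_x=0.860349, q=0.041, term=0.026359
A_x = 0.1499


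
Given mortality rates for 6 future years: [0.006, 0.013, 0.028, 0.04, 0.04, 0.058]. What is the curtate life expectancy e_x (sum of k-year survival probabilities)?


e_x = sum_{k=1}^{n} k_p_x
k_p_x values:
  1_p_x = 0.994
  2_p_x = 0.981078
  3_p_x = 0.953608
  4_p_x = 0.915464
  5_p_x = 0.878845
  6_p_x = 0.827872
e_x = 5.5509


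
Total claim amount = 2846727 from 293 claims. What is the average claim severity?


severity = total / number
= 2846727 / 293
= 9715.7918


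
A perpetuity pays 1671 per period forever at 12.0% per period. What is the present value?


PV = PMT / i
= 1671 / 0.12
= 13925.0


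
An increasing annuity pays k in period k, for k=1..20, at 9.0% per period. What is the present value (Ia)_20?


(Ia)_n = sum_{k=1}^{n} k * v^k, v = 1/(1+i)
v = 0.917431
Sum computed term by term:
(Ia)_20 = 70.9055


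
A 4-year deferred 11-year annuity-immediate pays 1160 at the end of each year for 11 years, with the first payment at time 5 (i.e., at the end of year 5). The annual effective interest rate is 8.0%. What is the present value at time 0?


PV at time 4 of the 11-year annuity-immediate:
a_n = 1160 * (1-(1+0.08)^(-11))/0.08 = 8281.1985
Discount back 4 years to time 0:
PV = 8281.1985 * (1+0.08)^(-4)
= 8281.1985 * 0.73503
= 6086.9281


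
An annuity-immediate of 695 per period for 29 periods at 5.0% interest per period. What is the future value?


FV = PMT * ((1+i)^n - 1) / i
= 695 * ((1.05)^29 - 1) / 0.05
= 695 * (4.116136 - 1) / 0.05
= 43314.2848


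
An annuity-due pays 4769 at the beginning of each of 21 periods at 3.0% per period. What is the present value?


PV_due = PMT * (1-(1+i)^(-n))/i * (1+i)
PV_immediate = 73514.2501
PV_due = 73514.2501 * 1.03
= 75719.6776


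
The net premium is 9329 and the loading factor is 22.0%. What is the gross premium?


Gross = net * (1 + loading)
= 9329 * (1 + 0.22)
= 9329 * 1.22
= 11381.38


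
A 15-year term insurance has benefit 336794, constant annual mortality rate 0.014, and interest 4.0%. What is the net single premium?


NSP = benefit * sum_{k=0}^{n-1} k_p_x * q * v^(k+1)
With constant q=0.014, v=0.961538
Sum = 0.142743
NSP = 336794 * 0.142743
= 48074.8615


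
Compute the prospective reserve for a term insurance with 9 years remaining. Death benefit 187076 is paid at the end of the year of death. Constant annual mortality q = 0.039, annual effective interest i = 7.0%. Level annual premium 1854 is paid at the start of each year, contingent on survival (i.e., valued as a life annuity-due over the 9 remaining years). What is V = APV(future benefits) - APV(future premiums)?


v = 1/(1+i) = 0.934579
APV(future benefits) per unit = sum_{k=0}^{8} k_p_x * q * v^(k+1) = 0.221749
APV(future benefits) = 187076 * 0.221749 = 41483.9911
Life annuity-due factor ä_{x:9} = sum_{k=0}^{8} k_p_x * v^k = 6.083894
APV(future premiums) = 1854 * 6.083894 = 11279.5392
V = 41483.9911 - 11279.5392
= 30204.4519


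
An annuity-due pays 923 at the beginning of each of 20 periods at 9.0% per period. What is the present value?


PV_due = PMT * (1-(1+i)^(-n))/i * (1+i)
PV_immediate = 8425.6477
PV_due = 8425.6477 * 1.09
= 9183.9559


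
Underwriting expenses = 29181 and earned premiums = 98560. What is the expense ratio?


Expense ratio = expenses / premiums
= 29181 / 98560
= 0.2961


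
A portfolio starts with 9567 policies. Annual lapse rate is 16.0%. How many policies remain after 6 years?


remaining = initial * (1 - lapse)^years
= 9567 * (1 - 0.16)^6
= 9567 * 0.351298
= 3360.8683


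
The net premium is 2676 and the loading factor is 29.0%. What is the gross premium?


Gross = net * (1 + loading)
= 2676 * (1 + 0.29)
= 2676 * 1.29
= 3452.04


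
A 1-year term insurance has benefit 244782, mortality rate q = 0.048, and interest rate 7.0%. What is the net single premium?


NSP = benefit * q * v
v = 1/(1+i) = 0.934579
NSP = 244782 * 0.048 * 0.934579
= 10980.8748


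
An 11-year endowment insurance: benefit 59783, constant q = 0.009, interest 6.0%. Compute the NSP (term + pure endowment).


Term component = 4078.8629
Pure endowment = 11_p_x * v^11 * benefit = 0.905337 * 0.526788 * 59783 = 28511.718
NSP = 32590.5808


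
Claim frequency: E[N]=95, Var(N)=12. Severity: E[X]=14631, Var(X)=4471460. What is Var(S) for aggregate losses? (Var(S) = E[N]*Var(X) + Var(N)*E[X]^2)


Var(S) = E[N]*Var(X) + Var(N)*E[X]^2
= 95*4471460 + 12*14631^2
= 424788700 + 2568793932
= 2.9936e+09


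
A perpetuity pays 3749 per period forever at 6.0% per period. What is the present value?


PV = PMT / i
= 3749 / 0.06
= 62483.3333


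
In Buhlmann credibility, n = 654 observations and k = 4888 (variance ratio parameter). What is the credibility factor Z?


Z = n / (n + k)
= 654 / (654 + 4888)
= 654 / 5542
= 0.118


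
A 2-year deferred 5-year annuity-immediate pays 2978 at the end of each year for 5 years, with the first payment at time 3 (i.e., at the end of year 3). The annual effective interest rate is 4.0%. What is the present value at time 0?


PV at time 2 of the 5-year annuity-immediate:
a_n = 2978 * (1-(1+0.04)^(-5))/0.04 = 13257.5269
Discount back 2 years to time 0:
PV = 13257.5269 * (1+0.04)^(-2)
= 13257.5269 * 0.924556
= 12257.3289


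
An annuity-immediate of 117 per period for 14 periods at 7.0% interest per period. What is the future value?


FV = PMT * ((1+i)^n - 1) / i
= 117 * ((1.07)^14 - 1) / 0.07
= 117 * (2.578534 - 1) / 0.07
= 2638.4071


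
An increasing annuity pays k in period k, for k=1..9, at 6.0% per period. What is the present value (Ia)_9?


(Ia)_n = sum_{k=1}^{n} k * v^k, v = 1/(1+i)
v = 0.943396
Sum computed term by term:
(Ia)_9 = 31.3785


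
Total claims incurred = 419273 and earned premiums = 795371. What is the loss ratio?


Loss ratio = claims / premiums
= 419273 / 795371
= 0.5271


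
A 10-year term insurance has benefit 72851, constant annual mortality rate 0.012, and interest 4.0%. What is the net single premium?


NSP = benefit * sum_{k=0}^{n-1} k_p_x * q * v^(k+1)
With constant q=0.012, v=0.961538
Sum = 0.092599
NSP = 72851 * 0.092599
= 6745.942


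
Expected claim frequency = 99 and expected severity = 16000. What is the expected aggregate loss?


E[S] = E[N] * E[X]
= 99 * 16000
= 1.5840e+06


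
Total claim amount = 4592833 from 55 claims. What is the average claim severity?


severity = total / number
= 4592833 / 55
= 83506.0545


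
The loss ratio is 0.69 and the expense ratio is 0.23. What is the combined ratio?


Combined ratio = loss ratio + expense ratio
= 0.69 + 0.23
= 0.92


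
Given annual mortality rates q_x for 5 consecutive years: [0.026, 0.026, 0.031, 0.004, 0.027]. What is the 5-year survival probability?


p_k = 1 - q_k for each year
Survival = product of (1 - q_k)
= 0.974 * 0.974 * 0.969 * 0.996 * 0.973
= 0.8909


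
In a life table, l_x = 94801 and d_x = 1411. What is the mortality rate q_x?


q_x = d_x / l_x
= 1411 / 94801
= 0.0149


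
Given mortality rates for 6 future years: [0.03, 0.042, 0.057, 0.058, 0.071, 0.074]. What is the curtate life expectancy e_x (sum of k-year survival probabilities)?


e_x = sum_{k=1}^{n} k_p_x
k_p_x values:
  1_p_x = 0.97
  2_p_x = 0.92926
  3_p_x = 0.876292
  4_p_x = 0.825467
  5_p_x = 0.766859
  6_p_x = 0.710111
e_x = 5.078


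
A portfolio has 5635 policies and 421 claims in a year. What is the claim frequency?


frequency = claims / policies
= 421 / 5635
= 0.0747


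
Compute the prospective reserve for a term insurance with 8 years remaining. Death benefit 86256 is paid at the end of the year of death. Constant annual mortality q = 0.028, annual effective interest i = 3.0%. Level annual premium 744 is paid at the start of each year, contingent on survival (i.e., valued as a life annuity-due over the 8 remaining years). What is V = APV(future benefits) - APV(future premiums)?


v = 1/(1+i) = 0.970874
APV(future benefits) per unit = sum_{k=0}^{7} k_p_x * q * v^(k+1) = 0.179116
APV(future benefits) = 86256 * 0.179116 = 15449.8521
Life annuity-due factor ä_{x:8} = sum_{k=0}^{7} k_p_x * v^k = 6.58892
APV(future premiums) = 744 * 6.58892 = 4902.1561
V = 15449.8521 - 4902.1561
= 10547.696


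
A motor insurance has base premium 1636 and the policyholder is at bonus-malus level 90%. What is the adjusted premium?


adjusted = base * BM_level / 100
= 1636 * 90 / 100
= 1636 * 0.9
= 1472.4


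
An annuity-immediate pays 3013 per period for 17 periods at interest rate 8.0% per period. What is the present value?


PV = PMT * (1 - (1+i)^(-n)) / i
= 3013 * (1 - (1+0.08)^(-17)) / 0.08
= 3013 * (1 - 0.270269) / 0.08
= 3013 * 9.121638
= 27483.4956


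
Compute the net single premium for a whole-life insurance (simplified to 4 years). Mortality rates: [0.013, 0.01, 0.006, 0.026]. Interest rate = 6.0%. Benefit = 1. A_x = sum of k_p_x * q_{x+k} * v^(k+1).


v = 0.943396
Year 0: k_p_x=1.0, q=0.013, term=0.012264
Year 1: k_p_x=0.987, q=0.01, term=0.008784
Year 2: k_p_x=0.97713, q=0.006, term=0.004923
Year 3: k_p_x=0.971267, q=0.026, term=0.020003
A_x = 0.046


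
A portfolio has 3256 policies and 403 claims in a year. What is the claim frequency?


frequency = claims / policies
= 403 / 3256
= 0.1238


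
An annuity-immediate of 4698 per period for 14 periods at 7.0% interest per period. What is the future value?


FV = PMT * ((1+i)^n - 1) / i
= 4698 * ((1.07)^14 - 1) / 0.07
= 4698 * (2.578534 - 1) / 0.07
= 105942.192


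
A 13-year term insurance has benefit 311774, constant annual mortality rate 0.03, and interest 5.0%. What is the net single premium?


NSP = benefit * sum_{k=0}^{n-1} k_p_x * q * v^(k+1)
With constant q=0.03, v=0.952381
Sum = 0.241155
NSP = 311774 * 0.241155
= 75185.7847


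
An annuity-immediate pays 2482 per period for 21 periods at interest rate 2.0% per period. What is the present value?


PV = PMT * (1 - (1+i)^(-n)) / i
= 2482 * (1 - (1+0.02)^(-21)) / 0.02
= 2482 * (1 - 0.659776) / 0.02
= 2482 * 17.011209
= 42221.8211


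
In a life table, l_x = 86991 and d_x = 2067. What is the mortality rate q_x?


q_x = d_x / l_x
= 2067 / 86991
= 0.0238


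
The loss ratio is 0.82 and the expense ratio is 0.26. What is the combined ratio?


Combined ratio = loss ratio + expense ratio
= 0.82 + 0.26
= 1.08


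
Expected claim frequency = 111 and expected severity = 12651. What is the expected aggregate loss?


E[S] = E[N] * E[X]
= 111 * 12651
= 1.4043e+06


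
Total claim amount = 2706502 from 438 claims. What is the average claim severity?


severity = total / number
= 2706502 / 438
= 6179.2283


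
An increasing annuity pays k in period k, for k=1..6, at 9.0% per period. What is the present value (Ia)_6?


(Ia)_n = sum_{k=1}^{n} k * v^k, v = 1/(1+i)
v = 0.917431
Sum computed term by term:
(Ia)_6 = 14.5783


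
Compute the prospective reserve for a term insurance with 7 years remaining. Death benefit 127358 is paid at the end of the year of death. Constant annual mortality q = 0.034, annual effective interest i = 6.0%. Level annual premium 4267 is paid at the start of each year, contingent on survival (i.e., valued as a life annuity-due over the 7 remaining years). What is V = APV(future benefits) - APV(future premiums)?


v = 1/(1+i) = 0.943396
APV(future benefits) per unit = sum_{k=0}^{6} k_p_x * q * v^(k+1) = 0.172881
APV(future benefits) = 127358 * 0.172881 = 22017.8169
Life annuity-due factor ä_{x:7} = sum_{k=0}^{6} k_p_x * v^k = 5.389829
APV(future premiums) = 4267 * 5.389829 = 22998.3997
V = 22017.8169 - 22998.3997
= -980.5827


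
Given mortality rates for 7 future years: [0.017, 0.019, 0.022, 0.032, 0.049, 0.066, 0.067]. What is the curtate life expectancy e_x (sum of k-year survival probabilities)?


e_x = sum_{k=1}^{n} k_p_x
k_p_x values:
  1_p_x = 0.983
  2_p_x = 0.964323
  3_p_x = 0.943108
  4_p_x = 0.912928
  5_p_x = 0.868195
  6_p_x = 0.810894
  7_p_x = 0.756564
e_x = 6.239


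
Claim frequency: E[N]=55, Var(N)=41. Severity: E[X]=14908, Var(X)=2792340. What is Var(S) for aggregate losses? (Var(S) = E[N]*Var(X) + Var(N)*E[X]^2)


Var(S) = E[N]*Var(X) + Var(N)*E[X]^2
= 55*2792340 + 41*14908^2
= 153578700 + 9112187024
= 9.2658e+09


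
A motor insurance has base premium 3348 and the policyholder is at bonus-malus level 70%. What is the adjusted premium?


adjusted = base * BM_level / 100
= 3348 * 70 / 100
= 3348 * 0.7
= 2343.6


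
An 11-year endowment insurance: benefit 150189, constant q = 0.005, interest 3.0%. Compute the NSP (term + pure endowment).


Term component = 6787.1121
Pure endowment = 11_p_x * v^11 * benefit = 0.946355 * 0.722421 * 150189 = 102679.2156
NSP = 109466.3276


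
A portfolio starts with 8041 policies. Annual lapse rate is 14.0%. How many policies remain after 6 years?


remaining = initial * (1 - lapse)^years
= 8041 * (1 - 0.14)^6
= 8041 * 0.404567
= 3253.1251


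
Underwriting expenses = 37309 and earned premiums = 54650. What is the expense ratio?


Expense ratio = expenses / premiums
= 37309 / 54650
= 0.6827


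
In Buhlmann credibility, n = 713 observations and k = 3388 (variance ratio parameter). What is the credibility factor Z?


Z = n / (n + k)
= 713 / (713 + 3388)
= 713 / 4101
= 0.1739


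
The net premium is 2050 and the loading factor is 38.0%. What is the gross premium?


Gross = net * (1 + loading)
= 2050 * (1 + 0.38)
= 2050 * 1.38
= 2829.0


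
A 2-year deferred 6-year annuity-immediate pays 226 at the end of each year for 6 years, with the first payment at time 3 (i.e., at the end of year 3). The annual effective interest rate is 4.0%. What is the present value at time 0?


PV at time 2 of the 6-year annuity-immediate:
a_n = 226 * (1-(1+0.04)^(-6))/0.04 = 1184.7229
Discount back 2 years to time 0:
PV = 1184.7229 * (1+0.04)^(-2)
= 1184.7229 * 0.924556
= 1095.3429


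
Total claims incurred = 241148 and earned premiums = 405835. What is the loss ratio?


Loss ratio = claims / premiums
= 241148 / 405835
= 0.5942


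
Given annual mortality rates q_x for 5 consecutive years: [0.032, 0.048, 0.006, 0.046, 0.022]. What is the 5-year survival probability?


p_k = 1 - q_k for each year
Survival = product of (1 - q_k)
= 0.968 * 0.952 * 0.994 * 0.954 * 0.978
= 0.8546


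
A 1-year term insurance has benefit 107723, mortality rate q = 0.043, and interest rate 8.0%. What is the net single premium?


NSP = benefit * q * v
v = 1/(1+i) = 0.925926
NSP = 107723 * 0.043 * 0.925926
= 4288.9713


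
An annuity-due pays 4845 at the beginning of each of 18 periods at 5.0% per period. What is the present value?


PV_due = PMT * (1-(1+i)^(-n))/i * (1+i)
PV_immediate = 56636.0485
PV_due = 56636.0485 * 1.05
= 59467.851


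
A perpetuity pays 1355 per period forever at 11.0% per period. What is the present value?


PV = PMT / i
= 1355 / 0.11
= 12318.1818


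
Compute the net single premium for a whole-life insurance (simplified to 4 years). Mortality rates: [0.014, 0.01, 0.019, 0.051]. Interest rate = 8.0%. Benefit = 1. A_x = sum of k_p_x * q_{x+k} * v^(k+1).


v = 0.925926
Year 0: k_p_x=1.0, q=0.014, term=0.012963
Year 1: k_p_x=0.986, q=0.01, term=0.008453
Year 2: k_p_x=0.97614, q=0.019, term=0.014723
Year 3: k_p_x=0.957593, q=0.051, term=0.035897
A_x = 0.072


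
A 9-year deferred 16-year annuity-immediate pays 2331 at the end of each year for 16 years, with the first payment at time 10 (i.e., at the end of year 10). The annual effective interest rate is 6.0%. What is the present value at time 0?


PV at time 9 of the 16-year annuity-immediate:
a_n = 2331 * (1-(1+0.06)^(-16))/0.06 = 23556.8419
Discount back 9 years to time 0:
PV = 23556.8419 * (1+0.06)^(-9)
= 23556.8419 * 0.591898
= 13943.2585


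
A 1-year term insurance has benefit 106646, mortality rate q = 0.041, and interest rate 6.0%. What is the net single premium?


NSP = benefit * q * v
v = 1/(1+i) = 0.943396
NSP = 106646 * 0.041 * 0.943396
= 4124.9868


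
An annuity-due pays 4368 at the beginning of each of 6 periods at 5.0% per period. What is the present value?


PV_due = PMT * (1-(1+i)^(-n))/i * (1+i)
PV_immediate = 22170.6229
PV_due = 22170.6229 * 1.05
= 23279.1541


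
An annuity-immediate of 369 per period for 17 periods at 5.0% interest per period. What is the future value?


FV = PMT * ((1+i)^n - 1) / i
= 369 * ((1.05)^17 - 1) / 0.05
= 369 * (2.292018 - 1) / 0.05
= 9535.0952


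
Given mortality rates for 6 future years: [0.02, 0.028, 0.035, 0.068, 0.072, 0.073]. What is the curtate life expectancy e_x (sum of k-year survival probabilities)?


e_x = sum_{k=1}^{n} k_p_x
k_p_x values:
  1_p_x = 0.98
  2_p_x = 0.95256
  3_p_x = 0.91922
  4_p_x = 0.856713
  5_p_x = 0.79503
  6_p_x = 0.736993
e_x = 5.2405


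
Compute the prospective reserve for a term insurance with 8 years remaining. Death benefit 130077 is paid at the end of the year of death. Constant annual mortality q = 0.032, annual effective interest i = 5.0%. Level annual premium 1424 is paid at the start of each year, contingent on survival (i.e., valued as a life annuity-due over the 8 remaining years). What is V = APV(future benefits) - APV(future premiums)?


v = 1/(1+i) = 0.952381
APV(future benefits) per unit = sum_{k=0}^{7} k_p_x * q * v^(k+1) = 0.186622
APV(future benefits) = 130077 * 0.186622 = 24275.2237
Life annuity-due factor ä_{x:8} = sum_{k=0}^{7} k_p_x * v^k = 6.123533
APV(future premiums) = 1424 * 6.123533 = 8719.9107
V = 24275.2237 - 8719.9107
= 15555.313


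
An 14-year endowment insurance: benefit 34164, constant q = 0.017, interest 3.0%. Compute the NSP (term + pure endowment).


Term component = 5931.0856
Pure endowment = 14_p_x * v^14 * benefit = 0.786592 * 0.661118 * 34164 = 17766.2929
NSP = 23697.3784


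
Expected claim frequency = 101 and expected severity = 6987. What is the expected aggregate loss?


E[S] = E[N] * E[X]
= 101 * 6987
= 705687


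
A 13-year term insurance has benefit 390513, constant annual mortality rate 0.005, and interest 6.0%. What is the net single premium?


NSP = benefit * sum_{k=0}^{n-1} k_p_x * q * v^(k+1)
With constant q=0.005, v=0.943396
Sum = 0.043134
NSP = 390513 * 0.043134
= 16844.2625


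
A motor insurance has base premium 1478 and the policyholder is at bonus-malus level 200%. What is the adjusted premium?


adjusted = base * BM_level / 100
= 1478 * 200 / 100
= 1478 * 2.0
= 2956.0


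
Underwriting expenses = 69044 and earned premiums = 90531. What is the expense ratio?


Expense ratio = expenses / premiums
= 69044 / 90531
= 0.7627


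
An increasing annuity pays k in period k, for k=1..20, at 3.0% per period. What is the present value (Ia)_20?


(Ia)_n = sum_{k=1}^{n} k * v^k, v = 1/(1+i)
v = 0.970874
Sum computed term by term:
(Ia)_20 = 141.6761


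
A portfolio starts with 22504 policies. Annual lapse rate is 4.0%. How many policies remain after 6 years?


remaining = initial * (1 - lapse)^years
= 22504 * (1 - 0.04)^6
= 22504 * 0.782758
= 17615.1813


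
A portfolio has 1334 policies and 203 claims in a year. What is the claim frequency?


frequency = claims / policies
= 203 / 1334
= 0.1522


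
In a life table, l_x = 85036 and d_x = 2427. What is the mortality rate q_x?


q_x = d_x / l_x
= 2427 / 85036
= 0.0285


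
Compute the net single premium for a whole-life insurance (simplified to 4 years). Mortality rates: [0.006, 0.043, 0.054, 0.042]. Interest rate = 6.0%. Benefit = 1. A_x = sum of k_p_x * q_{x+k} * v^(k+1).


v = 0.943396
Year 0: k_p_x=1.0, q=0.006, term=0.00566
Year 1: k_p_x=0.994, q=0.043, term=0.03804
Year 2: k_p_x=0.951258, q=0.054, term=0.04313
Year 3: k_p_x=0.89989, q=0.042, term=0.029937
A_x = 0.1168


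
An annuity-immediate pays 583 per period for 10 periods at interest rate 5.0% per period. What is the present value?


PV = PMT * (1 - (1+i)^(-n)) / i
= 583 * (1 - (1+0.05)^(-10)) / 0.05
= 583 * (1 - 0.613913) / 0.05
= 583 * 7.721735
= 4501.7715


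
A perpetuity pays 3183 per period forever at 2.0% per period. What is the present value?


PV = PMT / i
= 3183 / 0.02
= 159150.0


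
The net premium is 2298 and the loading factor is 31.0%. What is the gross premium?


Gross = net * (1 + loading)
= 2298 * (1 + 0.31)
= 2298 * 1.31
= 3010.38


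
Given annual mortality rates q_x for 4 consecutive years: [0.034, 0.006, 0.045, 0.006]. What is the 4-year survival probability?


p_k = 1 - q_k for each year
Survival = product of (1 - q_k)
= 0.966 * 0.994 * 0.955 * 0.994
= 0.9115


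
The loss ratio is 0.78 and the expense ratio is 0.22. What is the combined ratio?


Combined ratio = loss ratio + expense ratio
= 0.78 + 0.22
= 1.0


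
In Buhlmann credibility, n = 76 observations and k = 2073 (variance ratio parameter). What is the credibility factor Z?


Z = n / (n + k)
= 76 / (76 + 2073)
= 76 / 2149
= 0.0354


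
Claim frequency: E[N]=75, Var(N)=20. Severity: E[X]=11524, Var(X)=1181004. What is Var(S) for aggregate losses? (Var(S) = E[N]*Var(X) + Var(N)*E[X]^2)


Var(S) = E[N]*Var(X) + Var(N)*E[X]^2
= 75*1181004 + 20*11524^2
= 88575300 + 2656051520
= 2.7446e+09


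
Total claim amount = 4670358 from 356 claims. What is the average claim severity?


severity = total / number
= 4670358 / 356
= 13118.9831


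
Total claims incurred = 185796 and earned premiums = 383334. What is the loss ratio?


Loss ratio = claims / premiums
= 185796 / 383334
= 0.4847


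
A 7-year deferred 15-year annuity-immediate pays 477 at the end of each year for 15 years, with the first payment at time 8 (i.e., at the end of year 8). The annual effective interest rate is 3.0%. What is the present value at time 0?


PV at time 7 of the 15-year annuity-immediate:
a_n = 477 * (1-(1+0.03)^(-15))/0.03 = 5694.395
Discount back 7 years to time 0:
PV = 5694.395 * (1+0.03)^(-7)
= 5694.395 * 0.813092
= 4630.0643


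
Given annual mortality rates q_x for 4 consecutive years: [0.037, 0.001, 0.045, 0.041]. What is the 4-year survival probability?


p_k = 1 - q_k for each year
Survival = product of (1 - q_k)
= 0.963 * 0.999 * 0.955 * 0.959
= 0.8811


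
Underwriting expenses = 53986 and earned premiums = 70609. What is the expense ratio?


Expense ratio = expenses / premiums
= 53986 / 70609
= 0.7646


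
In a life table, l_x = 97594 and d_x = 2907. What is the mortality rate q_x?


q_x = d_x / l_x
= 2907 / 97594
= 0.0298


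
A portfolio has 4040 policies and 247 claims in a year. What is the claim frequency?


frequency = claims / policies
= 247 / 4040
= 0.0611


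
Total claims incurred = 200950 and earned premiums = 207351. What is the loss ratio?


Loss ratio = claims / premiums
= 200950 / 207351
= 0.9691


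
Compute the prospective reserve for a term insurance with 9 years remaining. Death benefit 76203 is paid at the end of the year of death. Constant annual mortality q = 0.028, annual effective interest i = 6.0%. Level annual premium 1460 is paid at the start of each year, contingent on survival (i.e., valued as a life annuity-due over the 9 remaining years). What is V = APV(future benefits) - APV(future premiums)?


v = 1/(1+i) = 0.943396
APV(future benefits) per unit = sum_{k=0}^{8} k_p_x * q * v^(k+1) = 0.172328
APV(future benefits) = 76203 * 0.172328 = 13131.8811
Life annuity-due factor ä_{x:9} = sum_{k=0}^{8} k_p_x * v^k = 6.523831
APV(future premiums) = 1460 * 6.523831 = 9524.7933
V = 13131.8811 - 9524.7933
= 3607.0877


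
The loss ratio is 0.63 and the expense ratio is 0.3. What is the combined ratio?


Combined ratio = loss ratio + expense ratio
= 0.63 + 0.3
= 0.93


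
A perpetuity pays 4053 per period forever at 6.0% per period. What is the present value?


PV = PMT / i
= 4053 / 0.06
= 67550.0


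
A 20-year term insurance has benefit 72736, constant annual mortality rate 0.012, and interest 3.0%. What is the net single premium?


NSP = benefit * sum_{k=0}^{n-1} k_p_x * q * v^(k+1)
With constant q=0.012, v=0.970874
Sum = 0.161456
NSP = 72736 * 0.161456
= 11743.6429


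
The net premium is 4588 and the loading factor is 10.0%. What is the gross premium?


Gross = net * (1 + loading)
= 4588 * (1 + 0.1)
= 4588 * 1.1
= 5046.8


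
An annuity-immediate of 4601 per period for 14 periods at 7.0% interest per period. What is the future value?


FV = PMT * ((1+i)^n - 1) / i
= 4601 * ((1.07)^14 - 1) / 0.07
= 4601 * (2.578534 - 1) / 0.07
= 103754.7946


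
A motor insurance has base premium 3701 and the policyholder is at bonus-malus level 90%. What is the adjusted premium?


adjusted = base * BM_level / 100
= 3701 * 90 / 100
= 3701 * 0.9
= 3330.9


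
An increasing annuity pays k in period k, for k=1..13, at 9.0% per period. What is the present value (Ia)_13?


(Ia)_n = sum_{k=1}^{n} k * v^k, v = 1/(1+i)
v = 0.917431
Sum computed term by term:
(Ia)_13 = 43.56


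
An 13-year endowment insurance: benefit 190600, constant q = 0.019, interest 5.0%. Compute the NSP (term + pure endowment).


Term component = 30793.8551
Pure endowment = 13_p_x * v^13 * benefit = 0.779286 * 0.530321 * 190600 = 78769.6842
NSP = 109563.5393


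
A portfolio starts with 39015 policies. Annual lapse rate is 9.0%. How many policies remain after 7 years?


remaining = initial * (1 - lapse)^years
= 39015 * (1 - 0.09)^7
= 39015 * 0.516761
= 20161.4312


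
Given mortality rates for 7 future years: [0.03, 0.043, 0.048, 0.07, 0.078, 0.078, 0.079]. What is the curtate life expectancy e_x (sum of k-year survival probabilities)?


e_x = sum_{k=1}^{n} k_p_x
k_p_x values:
  1_p_x = 0.97
  2_p_x = 0.92829
  3_p_x = 0.883732
  4_p_x = 0.821871
  5_p_x = 0.757765
  6_p_x = 0.698659
  7_p_x = 0.643465
e_x = 5.7038


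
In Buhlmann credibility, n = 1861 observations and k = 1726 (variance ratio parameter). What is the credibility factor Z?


Z = n / (n + k)
= 1861 / (1861 + 1726)
= 1861 / 3587
= 0.5188


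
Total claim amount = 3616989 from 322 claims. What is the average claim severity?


severity = total / number
= 3616989 / 322
= 11232.8851


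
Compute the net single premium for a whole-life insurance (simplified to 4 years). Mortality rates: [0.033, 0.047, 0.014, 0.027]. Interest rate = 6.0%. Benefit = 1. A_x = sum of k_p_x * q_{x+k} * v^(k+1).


v = 0.943396
Year 0: k_p_x=1.0, q=0.033, term=0.031132
Year 1: k_p_x=0.967, q=0.047, term=0.040449
Year 2: k_p_x=0.921551, q=0.014, term=0.010833
Year 3: k_p_x=0.908649, q=0.027, term=0.019433
A_x = 0.1018


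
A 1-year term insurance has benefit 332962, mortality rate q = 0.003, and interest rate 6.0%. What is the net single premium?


NSP = benefit * q * v
v = 1/(1+i) = 0.943396
NSP = 332962 * 0.003 * 0.943396
= 942.3453


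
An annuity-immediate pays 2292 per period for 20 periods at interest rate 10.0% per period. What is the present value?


PV = PMT * (1 - (1+i)^(-n)) / i
= 2292 * (1 - (1+0.1)^(-20)) / 0.1
= 2292 * (1 - 0.148644) / 0.1
= 2292 * 8.513564
= 19513.088


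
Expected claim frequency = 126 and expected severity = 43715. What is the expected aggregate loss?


E[S] = E[N] * E[X]
= 126 * 43715
= 5.5081e+06


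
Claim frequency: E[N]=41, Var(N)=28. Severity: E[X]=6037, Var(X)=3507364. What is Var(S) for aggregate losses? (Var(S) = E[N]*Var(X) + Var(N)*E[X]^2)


Var(S) = E[N]*Var(X) + Var(N)*E[X]^2
= 41*3507364 + 28*6037^2
= 143801924 + 1020470332
= 1.1643e+09


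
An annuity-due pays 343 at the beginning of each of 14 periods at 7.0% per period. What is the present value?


PV_due = PMT * (1-(1+i)^(-n))/i * (1+i)
PV_immediate = 2999.6955
PV_due = 2999.6955 * 1.07
= 3209.6742


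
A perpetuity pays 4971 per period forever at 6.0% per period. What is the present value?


PV = PMT / i
= 4971 / 0.06
= 82850.0


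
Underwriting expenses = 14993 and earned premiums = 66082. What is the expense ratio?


Expense ratio = expenses / premiums
= 14993 / 66082
= 0.2269


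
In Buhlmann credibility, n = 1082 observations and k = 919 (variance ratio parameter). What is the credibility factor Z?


Z = n / (n + k)
= 1082 / (1082 + 919)
= 1082 / 2001
= 0.5407


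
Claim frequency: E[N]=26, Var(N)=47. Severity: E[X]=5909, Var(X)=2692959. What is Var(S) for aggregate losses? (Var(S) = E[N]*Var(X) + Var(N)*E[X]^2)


Var(S) = E[N]*Var(X) + Var(N)*E[X]^2
= 26*2692959 + 47*5909^2
= 70016934 + 1641065207
= 1.7111e+09


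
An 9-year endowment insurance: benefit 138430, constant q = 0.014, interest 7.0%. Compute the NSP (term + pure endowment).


Term component = 12017.7241
Pure endowment = 9_p_x * v^9 * benefit = 0.88083 * 0.543934 * 138430 = 66323.6554
NSP = 78341.3795


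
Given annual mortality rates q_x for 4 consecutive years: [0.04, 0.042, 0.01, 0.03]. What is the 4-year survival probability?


p_k = 1 - q_k for each year
Survival = product of (1 - q_k)
= 0.96 * 0.958 * 0.99 * 0.97
= 0.8832


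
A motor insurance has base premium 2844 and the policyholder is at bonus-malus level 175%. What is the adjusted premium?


adjusted = base * BM_level / 100
= 2844 * 175 / 100
= 2844 * 1.75
= 4977.0


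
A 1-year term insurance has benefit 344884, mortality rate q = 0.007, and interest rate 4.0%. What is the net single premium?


NSP = benefit * q * v
v = 1/(1+i) = 0.961538
NSP = 344884 * 0.007 * 0.961538
= 2321.3346


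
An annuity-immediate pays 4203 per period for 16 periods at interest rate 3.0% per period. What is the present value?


PV = PMT * (1 - (1+i)^(-n)) / i
= 4203 * (1 - (1+0.03)^(-16)) / 0.03
= 4203 * (1 - 0.623167) / 0.03
= 4203 * 12.561102
= 52794.3118


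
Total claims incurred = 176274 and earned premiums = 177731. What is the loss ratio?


Loss ratio = claims / premiums
= 176274 / 177731
= 0.9918


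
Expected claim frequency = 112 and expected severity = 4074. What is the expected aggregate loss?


E[S] = E[N] * E[X]
= 112 * 4074
= 456288


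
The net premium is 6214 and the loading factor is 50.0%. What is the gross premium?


Gross = net * (1 + loading)
= 6214 * (1 + 0.5)
= 6214 * 1.5
= 9321.0


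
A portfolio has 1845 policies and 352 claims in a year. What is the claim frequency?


frequency = claims / policies
= 352 / 1845
= 0.1908


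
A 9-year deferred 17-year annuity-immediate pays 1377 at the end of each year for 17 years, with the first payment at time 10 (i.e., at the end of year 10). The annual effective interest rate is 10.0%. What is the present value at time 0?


PV at time 9 of the 17-year annuity-immediate:
a_n = 1377 * (1-(1+0.1)^(-17))/0.1 = 11045.6789
Discount back 9 years to time 0:
PV = 11045.6789 * (1+0.1)^(-9)
= 11045.6789 * 0.424098
= 4684.4461


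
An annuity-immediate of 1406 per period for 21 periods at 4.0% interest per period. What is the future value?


FV = PMT * ((1+i)^n - 1) / i
= 1406 * ((1.04)^21 - 1) / 0.04
= 1406 * (2.278768 - 1) / 0.04
= 44948.6976


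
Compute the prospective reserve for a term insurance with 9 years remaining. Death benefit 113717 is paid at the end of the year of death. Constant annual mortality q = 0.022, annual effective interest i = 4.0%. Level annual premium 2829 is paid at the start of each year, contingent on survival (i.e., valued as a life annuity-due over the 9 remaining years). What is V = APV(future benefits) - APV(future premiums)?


v = 1/(1+i) = 0.961538
APV(future benefits) per unit = sum_{k=0}^{8} k_p_x * q * v^(k+1) = 0.150768
APV(future benefits) = 113717 * 0.150768 = 17144.887
Life annuity-due factor ä_{x:9} = sum_{k=0}^{8} k_p_x * v^k = 7.127216
APV(future premiums) = 2829 * 7.127216 = 20162.8927
V = 17144.887 - 20162.8927
= -3018.0057


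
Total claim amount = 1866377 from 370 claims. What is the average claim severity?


severity = total / number
= 1866377 / 370
= 5044.2622


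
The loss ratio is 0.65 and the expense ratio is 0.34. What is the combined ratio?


Combined ratio = loss ratio + expense ratio
= 0.65 + 0.34
= 0.99


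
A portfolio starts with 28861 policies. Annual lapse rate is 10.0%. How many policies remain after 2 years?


remaining = initial * (1 - lapse)^years
= 28861 * (1 - 0.1)^2
= 28861 * 0.81
= 23377.41


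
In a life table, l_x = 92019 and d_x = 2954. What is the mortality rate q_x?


q_x = d_x / l_x
= 2954 / 92019
= 0.0321


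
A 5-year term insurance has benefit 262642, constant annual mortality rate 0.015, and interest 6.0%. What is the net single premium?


NSP = benefit * sum_{k=0}^{n-1} k_p_x * q * v^(k+1)
With constant q=0.015, v=0.943396
Sum = 0.061426
NSP = 262642 * 0.061426
= 16133.0417


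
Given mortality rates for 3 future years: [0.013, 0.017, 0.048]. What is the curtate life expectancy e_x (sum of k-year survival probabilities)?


e_x = sum_{k=1}^{n} k_p_x
k_p_x values:
  1_p_x = 0.987
  2_p_x = 0.970221
  3_p_x = 0.92365
e_x = 2.8809


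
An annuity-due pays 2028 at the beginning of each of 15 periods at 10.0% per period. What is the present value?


PV_due = PMT * (1-(1+i)^(-n))/i * (1+i)
PV_immediate = 15425.1292
PV_due = 15425.1292 * 1.1
= 16967.6422


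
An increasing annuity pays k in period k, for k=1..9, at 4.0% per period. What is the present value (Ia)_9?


(Ia)_n = sum_{k=1}^{n} k * v^k, v = 1/(1+i)
v = 0.961538
Sum computed term by term:
(Ia)_9 = 35.2366


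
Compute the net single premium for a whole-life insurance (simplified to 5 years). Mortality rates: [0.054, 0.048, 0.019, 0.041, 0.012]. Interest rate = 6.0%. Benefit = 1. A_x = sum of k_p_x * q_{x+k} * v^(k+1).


v = 0.943396
Year 0: k_p_x=1.0, q=0.054, term=0.050943
Year 1: k_p_x=0.946, q=0.048, term=0.040413
Year 2: k_p_x=0.900592, q=0.019, term=0.014367
Year 3: k_p_x=0.883481, q=0.041, term=0.028692
Year 4: k_p_x=0.847258, q=0.012, term=0.007597
A_x = 0.142
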